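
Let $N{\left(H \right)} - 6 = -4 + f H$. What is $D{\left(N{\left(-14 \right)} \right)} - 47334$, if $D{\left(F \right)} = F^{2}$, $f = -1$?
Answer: $-47078$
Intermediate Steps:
$N{\left(H \right)} = 2 - H$ ($N{\left(H \right)} = 6 - \left(4 + H\right) = 2 - H$)
$D{\left(N{\left(-14 \right)} \right)} - 47334 = \left(2 - -14\right)^{2} - 47334 = \left(2 + 14\right)^{2} - 47334 = 16^{2} - 47334 = 256 - 47334 = -47078$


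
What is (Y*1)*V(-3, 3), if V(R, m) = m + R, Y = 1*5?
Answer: 0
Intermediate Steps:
Y = 5
V(R, m) = R + m
(Y*1)*V(-3, 3) = (5*1)*(-3 + 3) = 5*0 = 0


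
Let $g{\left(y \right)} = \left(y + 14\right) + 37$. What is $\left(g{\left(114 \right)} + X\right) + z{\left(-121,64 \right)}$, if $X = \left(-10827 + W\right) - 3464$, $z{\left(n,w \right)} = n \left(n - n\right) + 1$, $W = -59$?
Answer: $-14184$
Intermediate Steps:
$z{\left(n,w \right)} = 1$ ($z{\left(n,w \right)} = n 0 + 1 = 0 + 1 = 1$)
$g{\left(y \right)} = 51 + y$ ($g{\left(y \right)} = \left(14 + y\right) + 37 = 51 + y$)
$X = -14350$ ($X = \left(-10827 - 59\right) - 3464 = -10886 - 3464 = -14350$)
$\left(g{\left(114 \right)} + X\right) + z{\left(-121,64 \right)} = \left(\left(51 + 114\right) - 14350\right) + 1 = \left(165 - 14350\right) + 1 = -14185 + 1 = -14184$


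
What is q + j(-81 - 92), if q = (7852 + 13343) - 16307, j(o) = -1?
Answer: 4887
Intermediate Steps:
q = 4888 (q = 21195 - 16307 = 4888)
q + j(-81 - 92) = 4888 - 1 = 4887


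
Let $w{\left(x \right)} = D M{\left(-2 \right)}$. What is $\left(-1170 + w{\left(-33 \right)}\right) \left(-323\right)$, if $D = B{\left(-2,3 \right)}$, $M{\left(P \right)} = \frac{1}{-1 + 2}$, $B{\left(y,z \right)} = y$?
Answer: $378556$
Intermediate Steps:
$M{\left(P \right)} = 1$ ($M{\left(P \right)} = 1^{-1} = 1$)
$D = -2$
$w{\left(x \right)} = -2$ ($w{\left(x \right)} = \left(-2\right) 1 = -2$)
$\left(-1170 + w{\left(-33 \right)}\right) \left(-323\right) = \left(-1170 - 2\right) \left(-323\right) = \left(-1172\right) \left(-323\right) = 378556$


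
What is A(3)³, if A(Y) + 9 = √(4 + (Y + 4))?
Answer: -1026 + 254*√11 ≈ -183.58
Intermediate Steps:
A(Y) = -9 + √(8 + Y) (A(Y) = -9 + √(4 + (Y + 4)) = -9 + √(4 + (4 + Y)) = -9 + √(8 + Y))
A(3)³ = (-9 + √(8 + 3))³ = (-9 + √11)³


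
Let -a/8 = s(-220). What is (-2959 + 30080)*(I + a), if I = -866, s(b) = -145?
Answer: 7973574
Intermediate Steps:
a = 1160 (a = -8*(-145) = 1160)
(-2959 + 30080)*(I + a) = (-2959 + 30080)*(-866 + 1160) = 27121*294 = 7973574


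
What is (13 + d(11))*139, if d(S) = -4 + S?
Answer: 2780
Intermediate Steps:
(13 + d(11))*139 = (13 + (-4 + 11))*139 = (13 + 7)*139 = 20*139 = 2780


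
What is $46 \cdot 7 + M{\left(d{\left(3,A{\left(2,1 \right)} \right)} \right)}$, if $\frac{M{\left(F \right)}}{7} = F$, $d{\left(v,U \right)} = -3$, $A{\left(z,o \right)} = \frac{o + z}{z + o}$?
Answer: $301$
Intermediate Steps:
$A{\left(z,o \right)} = 1$ ($A{\left(z,o \right)} = \frac{o + z}{o + z} = 1$)
$M{\left(F \right)} = 7 F$
$46 \cdot 7 + M{\left(d{\left(3,A{\left(2,1 \right)} \right)} \right)} = 46 \cdot 7 + 7 \left(-3\right) = 322 - 21 = 301$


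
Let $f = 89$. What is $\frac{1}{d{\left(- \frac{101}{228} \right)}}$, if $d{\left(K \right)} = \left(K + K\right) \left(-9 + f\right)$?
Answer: $- \frac{57}{4040} \approx -0.014109$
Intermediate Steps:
$d{\left(K \right)} = 160 K$ ($d{\left(K \right)} = \left(K + K\right) \left(-9 + 89\right) = 2 K 80 = 160 K$)
$\frac{1}{d{\left(- \frac{101}{228} \right)}} = \frac{1}{160 \left(- \frac{101}{228}\right)} = \frac{1}{- \frac{4040}{57}} = - \frac{57}{4040}$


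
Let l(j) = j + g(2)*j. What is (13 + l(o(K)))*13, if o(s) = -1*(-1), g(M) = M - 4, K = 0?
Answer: 156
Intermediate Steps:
g(M) = -4 + M
o(s) = 1
l(j) = -j (l(j) = j + (-4 + 2)*j = j - 2*j = -j)
(13 + l(o(K)))*13 = (13 - 1*1)*13 = (13 - 1)*13 = 12*13 = 156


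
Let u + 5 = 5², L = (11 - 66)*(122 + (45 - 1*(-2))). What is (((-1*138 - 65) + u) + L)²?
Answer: 89832484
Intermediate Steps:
L = -9295 (L = -55*(122 + (45 + 2)) = -55*(122 + 47) = -55*169 = -9295)
u = 20 (u = -5 + 5² = -5 + 25 = 20)
(((-1*138 - 65) + u) + L)² = (((-1*138 - 65) + 20) - 9295)² = (((-138 - 65) + 20) - 9295)² = ((-203 + 20) - 9295)² = (-183 - 9295)² = (-9478)² = 89832484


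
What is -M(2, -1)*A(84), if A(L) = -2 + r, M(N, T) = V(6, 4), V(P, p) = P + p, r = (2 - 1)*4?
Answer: -20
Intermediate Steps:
r = 4 (r = 1*4 = 4)
M(N, T) = 10 (M(N, T) = 6 + 4 = 10)
A(L) = 2 (A(L) = -2 + 4 = 2)
-M(2, -1)*A(84) = -10*2 = -1*20 = -20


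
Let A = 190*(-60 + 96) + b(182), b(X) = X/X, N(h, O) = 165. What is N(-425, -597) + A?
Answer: 7006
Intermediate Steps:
b(X) = 1
A = 6841 (A = 190*(-60 + 96) + 1 = 190*36 + 1 = 6840 + 1 = 6841)
N(-425, -597) + A = 165 + 6841 = 7006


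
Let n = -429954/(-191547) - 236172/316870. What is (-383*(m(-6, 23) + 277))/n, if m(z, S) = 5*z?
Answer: -956975799315315/15166914316 ≈ -63096.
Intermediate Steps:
n = 15166914316/10115916315 (n = -429954*(-1/191547) - 236172*1/316870 = 143318/63849 - 118086/158435 = 15166914316/10115916315 ≈ 1.4993)
(-383*(m(-6, 23) + 277))/n = (-383*(5*(-6) + 277))/(15166914316/10115916315) = -383*(-30 + 277)*(10115916315/15166914316) = -383*247*(10115916315/15166914316) = -94601*10115916315/15166914316 = -956975799315315/15166914316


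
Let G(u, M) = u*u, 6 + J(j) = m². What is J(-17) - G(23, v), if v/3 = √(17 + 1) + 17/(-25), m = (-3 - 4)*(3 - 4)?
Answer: -486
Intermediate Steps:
m = 7 (m = -7*(-1) = 7)
J(j) = 43 (J(j) = -6 + 7² = -6 + 49 = 43)
v = -51/25 + 9*√2 (v = 3*(√(17 + 1) + 17/(-25)) = 3*(√18 + 17*(-1/25)) = 3*(3*√2 - 17/25) = 3*(-17/25 + 3*√2) = -51/25 + 9*√2 ≈ 10.688)
G(u, M) = u²
J(-17) - G(23, v) = 43 - 1*23² = 43 - 1*529 = 43 - 529 = -486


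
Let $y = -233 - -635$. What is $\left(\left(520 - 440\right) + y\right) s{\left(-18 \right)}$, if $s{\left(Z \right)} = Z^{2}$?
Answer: $156168$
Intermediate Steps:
$y = 402$ ($y = -233 + 635 = 402$)
$\left(\left(520 - 440\right) + y\right) s{\left(-18 \right)} = \left(\left(520 - 440\right) + 402\right) \left(-18\right)^{2} = \left(80 + 402\right) 324 = 482 \cdot 324 = 156168$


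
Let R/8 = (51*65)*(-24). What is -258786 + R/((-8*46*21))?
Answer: -41651286/161 ≈ -2.5870e+5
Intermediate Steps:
R = -636480 (R = 8*((51*65)*(-24)) = 8*(3315*(-24)) = 8*(-79560) = -636480)
-258786 + R/((-8*46*21)) = -258786 - 636480/(-8*46*21) = -258786 - 636480/((-368*21)) = -258786 - 636480/(-7728) = -258786 - 636480*(-1/7728) = -258786 + 13260/161 = -41651286/161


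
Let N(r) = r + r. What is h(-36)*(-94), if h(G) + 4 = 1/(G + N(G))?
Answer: 20351/54 ≈ 376.87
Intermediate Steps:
N(r) = 2*r
h(G) = -4 + 1/(3*G) (h(G) = -4 + 1/(G + 2*G) = -4 + 1/(3*G))
h(-36)*(-94) = (-4 + (⅓)/(-36))*(-94) = (-4 + (⅓)*(-1/36))*(-94) = (-4 - 1/108)*(-94) = -433/108*(-94) = 20351/54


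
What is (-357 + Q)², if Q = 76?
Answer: 78961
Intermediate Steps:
(-357 + Q)² = (-357 + 76)² = (-281)² = 78961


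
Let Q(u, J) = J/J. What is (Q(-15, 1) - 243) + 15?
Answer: -227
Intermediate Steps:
Q(u, J) = 1
(Q(-15, 1) - 243) + 15 = (1 - 243) + 15 = -242 + 15 = -227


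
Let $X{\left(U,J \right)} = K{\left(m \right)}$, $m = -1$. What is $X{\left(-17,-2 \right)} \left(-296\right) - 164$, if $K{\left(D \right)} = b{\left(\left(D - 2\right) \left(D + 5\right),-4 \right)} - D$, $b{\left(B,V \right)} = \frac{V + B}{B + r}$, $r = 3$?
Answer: $- \frac{8876}{9} \approx -986.22$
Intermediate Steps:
$b{\left(B,V \right)} = \frac{B + V}{3 + B}$ ($b{\left(B,V \right)} = \frac{V + B}{B + 3} = \frac{B + V}{3 + B}$)
$K{\left(D \right)} = - D + \frac{-4 + \left(-2 + D\right) \left(5 + D\right)}{3 + \left(-2 + D\right) \left(5 + D\right)}$ ($K{\left(D \right)} = \frac{\left(D - 2\right) \left(D + 5\right) - 4}{3 + \left(D - 2\right) \left(D + 5\right)} - D = \frac{\left(-2 + D\right) \left(5 + D\right) - 4}{3 + \left(-2 + D\right) \left(5 + D\right)} - D = \frac{-4 + \left(-2 + D\right) \left(5 + D\right)}{3 + \left(-2 + D\right) \left(5 + D\right)} - D = - D + \frac{-4 + \left(-2 + D\right) \left(5 + D\right)}{3 + \left(-2 + D\right) \left(5 + D\right)}$)
$X{\left(U,J \right)} = \frac{25}{9}$ ($X{\left(U,J \right)} = \frac{-14 - \left(-1\right)^{3} - 2 \left(-1\right)^{2} + 10 \left(-1\right)}{-7 + \left(-1\right)^{2} + 3 \left(-1\right)} = \frac{-14 - -1 - 2 - 10}{-7 + 1 - 3} = \frac{-14 + 1 - 2 - 10}{-9} = \left(- \frac{1}{9}\right) \left(-25\right) = \frac{25}{9}$)
$X{\left(-17,-2 \right)} \left(-296\right) - 164 = \frac{25}{9} \left(-296\right) - 164 = - \frac{7400}{9} - 164 = - \frac{8876}{9}$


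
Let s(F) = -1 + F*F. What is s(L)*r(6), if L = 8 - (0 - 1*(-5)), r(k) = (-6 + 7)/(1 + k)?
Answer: 8/7 ≈ 1.1429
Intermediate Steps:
r(k) = 1/(1 + k)
L = 3 (L = 8 - (0 + 5) = 8 - 1*5 = 8 - 5 = 3)
s(F) = -1 + F²
s(L)*r(6) = (-1 + 3²)/(1 + 6) = (-1 + 9)/7 = 8*(⅐) = 8/7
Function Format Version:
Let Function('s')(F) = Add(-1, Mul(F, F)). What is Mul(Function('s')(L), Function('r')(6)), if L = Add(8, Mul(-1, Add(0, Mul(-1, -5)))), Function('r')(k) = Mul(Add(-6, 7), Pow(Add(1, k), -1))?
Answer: Rational(8, 7) ≈ 1.1429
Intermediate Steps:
Function('r')(k) = Pow(Add(1, k), -1) (Function('r')(k) = Mul(1, Pow(Add(1, k), -1)) = Pow(Add(1, k), -1))
L = 3 (L = Add(8, Mul(-1, Add(0, 5))) = Add(8, Mul(-1, 5)) = Add(8, -5) = 3)
Function('s')(F) = Add(-1, Pow(F, 2))
Mul(Function('s')(L), Function('r')(6)) = Mul(Add(-1, Pow(3, 2)), Pow(Add(1, 6), -1)) = Mul(Add(-1, 9), Pow(7, -1)) = Mul(8, Rational(1, 7)) = Rational(8, 7)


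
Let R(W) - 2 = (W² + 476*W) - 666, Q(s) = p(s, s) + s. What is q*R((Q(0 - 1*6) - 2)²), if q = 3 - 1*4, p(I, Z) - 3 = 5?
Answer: 664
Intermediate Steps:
p(I, Z) = 8 (p(I, Z) = 3 + 5 = 8)
Q(s) = 8 + s
q = -1 (q = 3 - 4 = -1)
R(W) = -664 + W² + 476*W (R(W) = 2 + ((W² + 476*W) - 666) = 2 + (-666 + W² + 476*W) = -664 + W² + 476*W)
q*R((Q(0 - 1*6) - 2)²) = -(-664 + (((8 + (0 - 1*6)) - 2)²)² + 476*((8 + (0 - 1*6)) - 2)²) = -(-664 + (((8 + (0 - 6)) - 2)²)² + 476*((8 + (0 - 6)) - 2)²) = -(-664 + (((8 - 6) - 2)²)² + 476*((8 - 6) - 2)²) = -(-664 + ((2 - 2)²)² + 476*(2 - 2)²) = -(-664 + (0²)² + 476*0²) = -(-664 + 0² + 476*0) = -(-664 + 0 + 0) = -1*(-664) = 664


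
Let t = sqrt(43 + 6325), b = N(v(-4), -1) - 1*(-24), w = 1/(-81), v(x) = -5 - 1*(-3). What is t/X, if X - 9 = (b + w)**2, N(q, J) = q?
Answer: 13122*sqrt(398)/1615505 ≈ 0.16204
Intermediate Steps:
v(x) = -2 (v(x) = -5 + 3 = -2)
w = -1/81 ≈ -0.012346
b = 22 (b = -2 - 1*(-24) = -2 + 24 = 22)
t = 4*sqrt(398) (t = sqrt(6368) = 4*sqrt(398) ≈ 79.800)
X = 3231010/6561 (X = 9 + (22 - 1/81)**2 = 9 + (1781/81)**2 = 9 + 3171961/6561 = 3231010/6561 ≈ 492.46)
t/X = (4*sqrt(398))/(3231010/6561) = (4*sqrt(398))*(6561/3231010) = 13122*sqrt(398)/1615505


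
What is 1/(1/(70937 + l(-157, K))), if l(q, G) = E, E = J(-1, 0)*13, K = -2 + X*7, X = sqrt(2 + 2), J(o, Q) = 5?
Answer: 71002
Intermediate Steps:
X = 2 (X = sqrt(4) = 2)
K = 12 (K = -2 + 2*7 = -2 + 14 = 12)
E = 65 (E = 5*13 = 65)
l(q, G) = 65
1/(1/(70937 + l(-157, K))) = 1/(1/(70937 + 65)) = 1/(1/71002) = 71002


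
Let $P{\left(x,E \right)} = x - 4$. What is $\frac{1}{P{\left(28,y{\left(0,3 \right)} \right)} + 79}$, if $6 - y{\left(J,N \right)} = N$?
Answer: $\frac{1}{103} \approx 0.0097087$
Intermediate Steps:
$y{\left(J,N \right)} = 6 - N$
$P{\left(x,E \right)} = -4 + x$
$\frac{1}{P{\left(28,y{\left(0,3 \right)} \right)} + 79} = \frac{1}{\left(-4 + 28\right) + 79} = \frac{1}{24 + 79} = \frac{1}{103}$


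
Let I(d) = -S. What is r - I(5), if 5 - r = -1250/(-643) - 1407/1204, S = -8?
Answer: -417545/110596 ≈ -3.7754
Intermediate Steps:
r = 467223/110596 (r = 5 - (-1250/(-643) - 1407/1204) = 5 - (-1250*(-1/643) - 1407*1/1204) = 5 - (1250/643 - 201/172) = 5 - 1*85757/110596 = 5 - 85757/110596 = 467223/110596 ≈ 4.2246)
I(d) = 8 (I(d) = -1*(-8) = 8)
r - I(5) = 467223/110596 - 1*8 = 467223/110596 - 8 = -417545/110596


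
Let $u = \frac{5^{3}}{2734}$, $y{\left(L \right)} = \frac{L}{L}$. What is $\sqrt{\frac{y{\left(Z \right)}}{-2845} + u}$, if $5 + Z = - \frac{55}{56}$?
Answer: $\frac{\sqrt{2744867362930}}{7778230} \approx 0.213$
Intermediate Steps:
$Z = - \frac{335}{56}$ ($Z = -5 - \frac{55}{56} = - \frac{335}{56} \approx -5.9821$)
$y{\left(L \right)} = 1$
$u = \frac{125}{2734}$ ($u = 125 \cdot \frac{1}{2734} = \frac{125}{2734} \approx 0.045721$)
$\sqrt{\frac{y{\left(Z \right)}}{-2845} + u} = \sqrt{1 \frac{1}{-2845} + \frac{125}{2734}} = \sqrt{1 \left(- \frac{1}{2845}\right) + \frac{125}{2734}} = \sqrt{- \frac{1}{2845} + \frac{125}{2734}} = \sqrt{\frac{352891}{7778230}} = \frac{\sqrt{2744867362930}}{7778230}$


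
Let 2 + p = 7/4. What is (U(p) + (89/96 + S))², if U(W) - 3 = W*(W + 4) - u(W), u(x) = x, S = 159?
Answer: 242580625/9216 ≈ 26322.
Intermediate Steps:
p = -¼ (p = -2 + 7/4 = -¼ ≈ -0.25000)
U(W) = 3 - W + W*(4 + W) (U(W) = 3 + (W*(W + 4) - W) = 3 + (W*(4 + W) - W) = 3 + (-W + W*(4 + W)) = 3 - W + W*(4 + W))
(U(p) + (89/96 + S))² = ((3 + (-¼)² + 3*(-¼)) + (89/96 + 159))² = ((3 + 1/16 - ¾) + (89*(1/96) + 159))² = (37/16 + (89/96 + 159))² = (37/16 + 15353/96)² = (15575/96)² = 242580625/9216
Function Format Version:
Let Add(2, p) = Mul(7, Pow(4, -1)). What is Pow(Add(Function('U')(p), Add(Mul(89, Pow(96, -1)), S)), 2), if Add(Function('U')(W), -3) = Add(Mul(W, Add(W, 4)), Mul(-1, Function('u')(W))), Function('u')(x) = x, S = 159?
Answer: Rational(242580625, 9216) ≈ 26322.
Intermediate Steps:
p = Rational(-1, 4) (p = Add(-2, Mul(7, Pow(4, -1))) = Add(-2, Mul(7, Rational(1, 4))) = Add(-2, Rational(7, 4)) = Rational(-1, 4) ≈ -0.25000)
Function('U')(W) = Add(3, Mul(-1, W), Mul(W, Add(4, W))) (Function('U')(W) = Add(3, Add(Mul(W, Add(W, 4)), Mul(-1, W))) = Add(3, Add(Mul(W, Add(4, W)), Mul(-1, W))) = Add(3, Add(Mul(-1, W), Mul(W, Add(4, W)))) = Add(3, Mul(-1, W), Mul(W, Add(4, W))))
Pow(Add(Function('U')(p), Add(Mul(89, Pow(96, -1)), S)), 2) = Pow(Add(Add(3, Pow(Rational(-1, 4), 2), Mul(3, Rational(-1, 4))), Add(Mul(89, Pow(96, -1)), 159)), 2) = Pow(Add(Add(3, Rational(1, 16), Rational(-3, 4)), Add(Mul(89, Rational(1, 96)), 159)), 2) = Pow(Add(Rational(37, 16), Add(Rational(89, 96), 159)), 2) = Pow(Add(Rational(37, 16), Rational(15353, 96)), 2) = Pow(Rational(15575, 96), 2) = Rational(242580625, 9216)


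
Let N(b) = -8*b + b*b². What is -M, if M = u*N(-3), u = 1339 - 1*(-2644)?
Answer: 11949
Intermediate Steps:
u = 3983 (u = 1339 + 2644 = 3983)
N(b) = b³ - 8*b (N(b) = -8*b + b³ = b³ - 8*b)
M = -11949 (M = 3983*(-3*(-8 + (-3)²)) = 3983*(-3*(-8 + 9)) = 3983*(-3*1) = 3983*(-3) = -11949)
-M = -1*(-11949) = 11949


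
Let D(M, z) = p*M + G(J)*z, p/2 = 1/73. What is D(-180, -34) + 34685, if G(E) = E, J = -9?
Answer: 2553983/73 ≈ 34986.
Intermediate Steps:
p = 2/73 ≈ 0.027397
D(M, z) = -9*z + 2*M/73 (D(M, z) = 2*M/73 - 9*z = -9*z + 2*M/73)
D(-180, -34) + 34685 = (-9*(-34) + (2/73)*(-180)) + 34685 = (306 - 360/73) + 34685 = 21978/73 + 34685 = 2553983/73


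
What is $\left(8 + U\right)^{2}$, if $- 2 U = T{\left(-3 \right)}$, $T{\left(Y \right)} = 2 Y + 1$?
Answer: $\frac{441}{4} \approx 110.25$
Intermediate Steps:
$T{\left(Y \right)} = 1 + 2 Y$
$U = \frac{5}{2}$ ($U = - \frac{1 + 2 \left(-3\right)}{2} = - \frac{1 - 6}{2} = \left(- \frac{1}{2}\right) \left(-5\right) = \frac{5}{2} \approx 2.5$)
$\left(8 + U\right)^{2} = \left(8 + \frac{5}{2}\right)^{2} = \left(\frac{21}{2}\right)^{2} = \frac{441}{4}$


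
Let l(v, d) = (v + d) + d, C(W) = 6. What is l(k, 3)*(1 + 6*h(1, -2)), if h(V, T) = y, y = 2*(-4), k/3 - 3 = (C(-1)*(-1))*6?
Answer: 4371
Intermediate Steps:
k = -99 (k = 9 + 3*((6*(-1))*6) = 9 + 3*(-6*6) = 9 + 3*(-36) = 9 - 108 = -99)
y = -8
h(V, T) = -8
l(v, d) = v + 2*d (l(v, d) = (d + v) + d = v + 2*d)
l(k, 3)*(1 + 6*h(1, -2)) = (-99 + 2*3)*(1 + 6*(-8)) = (-99 + 6)*(1 - 48) = -93*(-47) = 4371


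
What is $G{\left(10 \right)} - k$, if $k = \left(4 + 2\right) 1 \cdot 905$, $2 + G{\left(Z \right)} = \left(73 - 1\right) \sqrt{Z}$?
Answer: $-5432 + 72 \sqrt{10} \approx -5204.3$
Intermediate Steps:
$G{\left(Z \right)} = -2 + 72 \sqrt{Z}$ ($G{\left(Z \right)} = -2 + \left(73 - 1\right) \sqrt{Z} = -2 + 72 \sqrt{Z}$)
$k = 5430$ ($k = 6 \cdot 1 \cdot 905 = 6 \cdot 905 = 5430$)
$G{\left(10 \right)} - k = \left(-2 + 72 \sqrt{10}\right) - 5430 = -5432 + 72 \sqrt{10}$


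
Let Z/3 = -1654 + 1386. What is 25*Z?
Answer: -20100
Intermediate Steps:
Z = -804 (Z = 3*(-1654 + 1386) = 3*(-268) = -804)
25*Z = 25*(-804) = -20100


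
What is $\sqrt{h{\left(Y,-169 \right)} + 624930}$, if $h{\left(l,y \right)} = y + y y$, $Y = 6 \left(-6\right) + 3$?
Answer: $\sqrt{653322} \approx 808.28$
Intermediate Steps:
$Y = -33$ ($Y = -36 + 3 = -33$)
$h{\left(l,y \right)} = y + y^{2}$
$\sqrt{h{\left(Y,-169 \right)} + 624930} = \sqrt{- 169 \left(1 - 169\right) + 624930} = \sqrt{\left(-169\right) \left(-168\right) + 624930} = \sqrt{28392 + 624930} = \sqrt{653322}$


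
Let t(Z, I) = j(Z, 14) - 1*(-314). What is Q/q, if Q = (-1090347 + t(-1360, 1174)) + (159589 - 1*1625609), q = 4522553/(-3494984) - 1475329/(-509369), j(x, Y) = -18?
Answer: -4550410903817237816/2852602950679 ≈ -1.5952e+6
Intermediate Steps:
t(Z, I) = 296 (t(Z, I) = -18 - 1*(-314) = -18 + 314 = 296)
q = 2852602950679/1780236505096 (q = 4522553*(-1/3494984) - 1475329*(-1/509369) = -4522553/3494984 + 1475329/509369 = 2852602950679/1780236505096 ≈ 1.6024)
Q = -2556071 (Q = (-1090347 + 296) + (159589 - 1*1625609) = -1090051 + (159589 - 1625609) = -1090051 - 1466020 = -2556071)
Q/q = -2556071/2852602950679/1780236505096 = -2556071*1780236505096/2852602950679 = -4550410903817237816/2852602950679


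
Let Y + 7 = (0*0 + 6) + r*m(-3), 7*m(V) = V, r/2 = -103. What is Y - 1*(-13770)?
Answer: 97001/7 ≈ 13857.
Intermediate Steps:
r = -206 (r = 2*(-103) = -206)
m(V) = V/7
Y = 611/7 (Y = -7 + ((0*0 + 6) - 206*(-3)/7) = -7 + ((0 + 6) - 206*(-3/7)) = -7 + (6 + 618/7) = -7 + 660/7 = 611/7 ≈ 87.286)
Y - 1*(-13770) = 611/7 - 1*(-13770) = 611/7 + 13770 = 97001/7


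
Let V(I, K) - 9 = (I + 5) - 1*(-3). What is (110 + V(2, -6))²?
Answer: 16641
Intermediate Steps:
V(I, K) = 17 + I (V(I, K) = 9 + ((I + 5) - 1*(-3)) = 9 + ((5 + I) + 3) = 9 + (8 + I) = 17 + I)
(110 + V(2, -6))² = (110 + (17 + 2))² = (110 + 19)² = 129² = 16641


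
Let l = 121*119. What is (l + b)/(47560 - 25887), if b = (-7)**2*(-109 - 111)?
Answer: 3619/21673 ≈ 0.16698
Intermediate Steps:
l = 14399
b = -10780 (b = 49*(-220) = -10780)
(l + b)/(47560 - 25887) = (14399 - 10780)/(47560 - 25887) = 3619/21673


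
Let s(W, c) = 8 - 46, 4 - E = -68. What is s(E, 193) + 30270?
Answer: 30232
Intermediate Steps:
E = 72 (E = 4 - 1*(-68) = 4 + 68 = 72)
s(W, c) = -38
s(E, 193) + 30270 = -38 + 30270 = 30232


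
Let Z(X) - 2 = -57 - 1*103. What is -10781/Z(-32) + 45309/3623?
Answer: 46218385/572434 ≈ 80.740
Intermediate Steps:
Z(X) = -158 (Z(X) = 2 + (-57 - 1*103) = 2 + (-57 - 103) = 2 - 160 = -158)
-10781/Z(-32) + 45309/3623 = -10781/(-158) + 45309/3623 = -10781*(-1/158) + 45309*(1/3623) = 10781/158 + 45309/3623 = 46218385/572434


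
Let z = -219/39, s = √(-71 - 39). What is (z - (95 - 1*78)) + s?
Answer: -294/13 + I*√110 ≈ -22.615 + 10.488*I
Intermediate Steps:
s = I*√110 (s = √(-110) = I*√110 ≈ 10.488*I)
z = -73/13 (z = -219*1/39 = -73/13 ≈ -5.6154)
(z - (95 - 1*78)) + s = (-73/13 - (95 - 1*78)) + I*√110 = (-73/13 - (95 - 78)) + I*√110 = (-73/13 - 1*17) + I*√110 = (-73/13 - 17) + I*√110 = -294/13 + I*√110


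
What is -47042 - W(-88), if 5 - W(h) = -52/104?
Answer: -94095/2 ≈ -47048.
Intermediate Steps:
W(h) = 11/2 (W(h) = 5 - (-52)/104 = 5 - 1*(-1/2) = 5 + 1/2 = 11/2)
-47042 - W(-88) = -47042 - 1*11/2 = -47042 - 11/2 = -94095/2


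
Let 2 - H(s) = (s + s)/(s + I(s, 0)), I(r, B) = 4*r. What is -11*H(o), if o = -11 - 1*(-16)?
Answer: -88/5 ≈ -17.600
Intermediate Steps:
o = 5 (o = -11 + 16 = 5)
H(s) = 8/5 (H(s) = 2 - (s + s)/(s + 4*s) = 2 - 2*s/(5*s) = 2 - 2*s*1/(5*s) = 2 - 1*⅖ = 2 - ⅖ = 8/5)
-11*H(o) = -11*8/5 = -88/5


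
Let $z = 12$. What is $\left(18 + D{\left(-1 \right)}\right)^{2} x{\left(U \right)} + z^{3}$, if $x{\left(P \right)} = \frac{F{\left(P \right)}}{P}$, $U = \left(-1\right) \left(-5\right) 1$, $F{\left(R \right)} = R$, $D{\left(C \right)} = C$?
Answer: $2017$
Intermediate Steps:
$U = 5$ ($U = 5 \cdot 1 = 5$)
$x{\left(P \right)} = 1$ ($x{\left(P \right)} = \frac{P}{P} = 1$)
$\left(18 + D{\left(-1 \right)}\right)^{2} x{\left(U \right)} + z^{3} = \left(18 - 1\right)^{2} \cdot 1 + 12^{3} = 17^{2} \cdot 1 + 1728 = 289 \cdot 1 + 1728 = 289 + 1728 = 2017$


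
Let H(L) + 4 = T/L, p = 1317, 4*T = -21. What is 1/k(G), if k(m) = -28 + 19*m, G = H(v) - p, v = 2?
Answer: -8/201415 ≈ -3.9719e-5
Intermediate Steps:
T = -21/4 (T = (¼)*(-21) = -21/4 ≈ -5.2500)
H(L) = -4 - 21/(4*L)
G = -10589/8 (G = (-4 - 21/4/2) - 1*1317 = (-4 - 21/4*½) - 1317 = (-4 - 21/8) - 1317 = -53/8 - 1317 = -10589/8 ≈ -1323.6)
1/k(G) = 1/(-28 + 19*(-10589/8)) = 1/(-28 - 201191/8) = 1/(-201415/8) = -8/201415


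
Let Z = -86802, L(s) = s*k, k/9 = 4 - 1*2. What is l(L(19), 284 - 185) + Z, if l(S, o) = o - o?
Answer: -86802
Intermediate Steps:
k = 18 (k = 9*(4 - 1*2) = 9*(4 - 2) = 9*2 = 18)
L(s) = 18*s (L(s) = s*18 = 18*s)
l(S, o) = 0
l(L(19), 284 - 185) + Z = 0 - 86802 = -86802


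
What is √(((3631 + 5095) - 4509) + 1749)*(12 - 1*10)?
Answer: 2*√5966 ≈ 154.48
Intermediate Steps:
√(((3631 + 5095) - 4509) + 1749)*(12 - 1*10) = √((8726 - 4509) + 1749)*(12 - 10) = √(4217 + 1749)*2 = √5966*2 = 2*√5966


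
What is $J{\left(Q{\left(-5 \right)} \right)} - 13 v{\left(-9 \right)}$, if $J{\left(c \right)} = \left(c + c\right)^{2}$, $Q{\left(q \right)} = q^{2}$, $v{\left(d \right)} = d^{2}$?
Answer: $1447$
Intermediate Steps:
$J{\left(c \right)} = 4 c^{2}$ ($J{\left(c \right)} = \left(2 c\right)^{2} = 4 c^{2}$)
$J{\left(Q{\left(-5 \right)} \right)} - 13 v{\left(-9 \right)} = 4 \left(\left(-5\right)^{2}\right)^{2} - 13 \left(-9\right)^{2} = 4 \cdot 25^{2} - 1053 = 4 \cdot 625 - 1053 = 2500 - 1053 = 1447$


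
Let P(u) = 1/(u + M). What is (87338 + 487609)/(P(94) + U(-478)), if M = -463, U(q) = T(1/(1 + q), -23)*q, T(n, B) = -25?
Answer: 212155443/4409549 ≈ 48.113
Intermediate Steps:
U(q) = -25*q
P(u) = 1/(-463 + u) (P(u) = 1/(u - 463) = 1/(-463 + u))
(87338 + 487609)/(P(94) + U(-478)) = (87338 + 487609)/(1/(-463 + 94) - 25*(-478)) = 574947/(1/(-369) + 11950) = 574947/(-1/369 + 11950) = 574947/(4409549/369) = 574947*(369/4409549) = 212155443/4409549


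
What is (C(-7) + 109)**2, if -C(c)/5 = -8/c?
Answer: 522729/49 ≈ 10668.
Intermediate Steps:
C(c) = 40/c (C(c) = -(-40)/c = 40/c)
(C(-7) + 109)**2 = (40/(-7) + 109)**2 = (40*(-1/7) + 109)**2 = (-40/7 + 109)**2 = (723/7)**2 = 522729/49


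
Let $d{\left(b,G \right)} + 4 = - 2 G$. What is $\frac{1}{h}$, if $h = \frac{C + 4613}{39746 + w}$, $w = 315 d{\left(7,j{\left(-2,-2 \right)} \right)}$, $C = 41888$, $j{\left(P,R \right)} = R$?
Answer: $\frac{5678}{6643} \approx 0.85473$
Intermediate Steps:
$d{\left(b,G \right)} = -4 - 2 G$
$w = 0$ ($w = 315 \left(-4 - -4\right) = 315 \left(-4 + 4\right) = 315 \cdot 0 = 0$)
$h = \frac{6643}{5678}$ ($h = \frac{41888 + 4613}{39746 + 0} = \frac{46501}{39746} = 46501 \cdot \frac{1}{39746} = \frac{6643}{5678} \approx 1.17$)
$\frac{1}{h} = \frac{1}{\frac{6643}{5678}} = \frac{5678}{6643}$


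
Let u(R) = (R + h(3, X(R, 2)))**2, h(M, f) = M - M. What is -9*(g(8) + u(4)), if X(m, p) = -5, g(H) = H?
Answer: -216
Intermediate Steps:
h(M, f) = 0
u(R) = R**2 (u(R) = (R + 0)**2 = R**2)
-9*(g(8) + u(4)) = -9*(8 + 4**2) = -9*(8 + 16) = -9*24 = -216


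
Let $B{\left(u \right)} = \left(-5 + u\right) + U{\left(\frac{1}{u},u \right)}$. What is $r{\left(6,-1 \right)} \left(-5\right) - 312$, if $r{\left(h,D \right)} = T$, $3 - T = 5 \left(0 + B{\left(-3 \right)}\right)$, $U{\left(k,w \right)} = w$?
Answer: $-602$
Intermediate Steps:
$B{\left(u \right)} = -5 + 2 u$ ($B{\left(u \right)} = \left(-5 + u\right) + u = -5 + 2 u$)
$T = 58$ ($T = 3 - 5 \left(0 + \left(-5 + 2 \left(-3\right)\right)\right) = 3 - 5 \left(0 - 11\right) = 3 - 5 \left(-11\right) = 3 - -55 = 3 + 55 = 58$)
$r{\left(h,D \right)} = 58$
$r{\left(6,-1 \right)} \left(-5\right) - 312 = 58 \left(-5\right) - 312 = -290 - 312 = -602$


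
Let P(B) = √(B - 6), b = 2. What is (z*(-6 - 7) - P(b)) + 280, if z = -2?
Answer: 306 - 2*I ≈ 306.0 - 2.0*I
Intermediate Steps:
P(B) = √(-6 + B)
(z*(-6 - 7) - P(b)) + 280 = (-2*(-6 - 7) - √(-6 + 2)) + 280 = (-2*(-13) - √(-4)) + 280 = (26 - 2*I) + 280 = 306 - 2*I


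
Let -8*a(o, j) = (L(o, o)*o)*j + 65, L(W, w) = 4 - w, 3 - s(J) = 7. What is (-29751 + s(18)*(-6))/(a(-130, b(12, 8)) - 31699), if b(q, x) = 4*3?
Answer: 237816/44617 ≈ 5.3302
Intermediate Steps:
s(J) = -4 (s(J) = 3 - 1*7 = 3 - 7 = -4)
b(q, x) = 12
a(o, j) = -65/8 - j*o*(4 - o)/8 (a(o, j) = -(((4 - o)*o)*j + 65)/8 = -((o*(4 - o))*j + 65)/8 = -(j*o*(4 - o) + 65)/8 = -(65 + j*o*(4 - o))/8 = -65/8 - j*o*(4 - o)/8)
(-29751 + s(18)*(-6))/(a(-130, b(12, 8)) - 31699) = (-29751 - 4*(-6))/((-65/8 + (1/8)*12*(-130)*(-4 - 130)) - 31699) = (-29751 + 24)/((-65/8 + (1/8)*12*(-130)*(-134)) - 31699) = -29727/((-65/8 + 26130) - 31699) = -29727/(208975/8 - 31699) = -29727/(-44617/8) = -29727*(-8/44617) = 237816/44617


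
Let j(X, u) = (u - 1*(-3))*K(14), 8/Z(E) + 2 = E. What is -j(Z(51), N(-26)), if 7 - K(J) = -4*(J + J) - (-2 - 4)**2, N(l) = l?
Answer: 3565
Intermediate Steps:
Z(E) = 8/(-2 + E)
K(J) = 43 + 8*J (K(J) = 7 - (-4*(J + J) - (-2 - 4)**2) = 7 - (-8*J - 1*(-6)**2) = 7 - (-8*J - 1*36) = 7 - (-8*J - 36) = 7 - (-36 - 8*J) = 7 + (36 + 8*J) = 43 + 8*J)
j(X, u) = 465 + 155*u (j(X, u) = (u - 1*(-3))*(43 + 8*14) = (u + 3)*(43 + 112) = (3 + u)*155 = 465 + 155*u)
-j(Z(51), N(-26)) = -(465 + 155*(-26)) = -(465 - 4030) = -1*(-3565) = 3565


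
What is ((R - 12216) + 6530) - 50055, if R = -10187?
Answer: -65928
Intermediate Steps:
((R - 12216) + 6530) - 50055 = ((-10187 - 12216) + 6530) - 50055 = (-22403 + 6530) - 50055 = -15873 - 50055 = -65928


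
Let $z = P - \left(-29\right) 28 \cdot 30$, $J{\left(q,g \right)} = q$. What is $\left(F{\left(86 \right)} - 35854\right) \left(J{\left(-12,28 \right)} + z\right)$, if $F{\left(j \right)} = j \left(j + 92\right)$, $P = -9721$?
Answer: $-300526342$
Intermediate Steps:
$z = 14639$ ($z = -9721 - \left(-29\right) 28 \cdot 30 = -9721 - \left(-812\right) 30 = -9721 - -24360 = -9721 + 24360 = 14639$)
$F{\left(j \right)} = j \left(92 + j\right)$
$\left(F{\left(86 \right)} - 35854\right) \left(J{\left(-12,28 \right)} + z\right) = \left(86 \left(92 + 86\right) - 35854\right) \left(-12 + 14639\right) = \left(86 \cdot 178 - 35854\right) 14627 = \left(15308 - 35854\right) 14627 = \left(-20546\right) 14627 = -300526342$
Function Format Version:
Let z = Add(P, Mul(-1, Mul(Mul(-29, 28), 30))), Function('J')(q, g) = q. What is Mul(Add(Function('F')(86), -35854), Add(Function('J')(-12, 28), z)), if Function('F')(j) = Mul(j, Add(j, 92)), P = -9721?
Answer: -300526342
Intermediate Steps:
z = 14639 (z = Add(-9721, Mul(-1, Mul(Mul(-29, 28), 30))) = Add(-9721, Mul(-1, Mul(-812, 30))) = Add(-9721, Mul(-1, -24360)) = Add(-9721, 24360) = 14639)
Function('F')(j) = Mul(j, Add(92, j))
Mul(Add(Function('F')(86), -35854), Add(Function('J')(-12, 28), z)) = Mul(Add(Mul(86, Add(92, 86)), -35854), Add(-12, 14639)) = Mul(Add(Mul(86, 178), -35854), 14627) = Mul(Add(15308, -35854), 14627) = Mul(-20546, 14627) = -300526342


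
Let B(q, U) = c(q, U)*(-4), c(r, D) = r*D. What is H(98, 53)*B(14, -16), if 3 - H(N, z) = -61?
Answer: 57344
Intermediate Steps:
c(r, D) = D*r
H(N, z) = 64 (H(N, z) = 3 - 1*(-61) = 3 + 61 = 64)
B(q, U) = -4*U*q (B(q, U) = (U*q)*(-4) = -4*U*q)
H(98, 53)*B(14, -16) = 64*(-4*(-16)*14) = 64*896 = 57344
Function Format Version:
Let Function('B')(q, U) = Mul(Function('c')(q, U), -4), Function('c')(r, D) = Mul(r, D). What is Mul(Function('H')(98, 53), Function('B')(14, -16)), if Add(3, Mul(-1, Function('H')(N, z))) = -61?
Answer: 57344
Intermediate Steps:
Function('c')(r, D) = Mul(D, r)
Function('H')(N, z) = 64 (Function('H')(N, z) = Add(3, Mul(-1, -61)) = Add(3, 61) = 64)
Function('B')(q, U) = Mul(-4, U, q) (Function('B')(q, U) = Mul(Mul(U, q), -4) = Mul(-4, U, q))
Mul(Function('H')(98, 53), Function('B')(14, -16)) = Mul(64, Mul(-4, -16, 14)) = Mul(64, 896) = 57344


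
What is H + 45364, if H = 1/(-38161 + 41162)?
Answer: 136137365/3001 ≈ 45364.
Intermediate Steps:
H = 1/3001 ≈ 0.00033322
H + 45364 = 1/3001 + 45364 = 136137365/3001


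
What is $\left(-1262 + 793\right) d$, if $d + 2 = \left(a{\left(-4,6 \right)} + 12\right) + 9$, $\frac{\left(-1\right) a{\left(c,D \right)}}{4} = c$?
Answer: $-16415$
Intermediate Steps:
$a{\left(c,D \right)} = - 4 c$
$d = 35$ ($d = -2 + \left(\left(\left(-4\right) \left(-4\right) + 12\right) + 9\right) = -2 + \left(\left(16 + 12\right) + 9\right) = -2 + \left(28 + 9\right) = -2 + 37 = 35$)
$\left(-1262 + 793\right) d = \left(-1262 + 793\right) 35 = \left(-469\right) 35 = -16415$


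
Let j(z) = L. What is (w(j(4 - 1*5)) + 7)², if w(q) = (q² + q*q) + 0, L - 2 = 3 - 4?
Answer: 81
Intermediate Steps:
L = 1 (L = 2 + (3 - 4) = 2 - 1 = 1)
j(z) = 1
w(q) = 2*q² (w(q) = (q² + q²) + 0 = 2*q² + 0 = 2*q²)
(w(j(4 - 1*5)) + 7)² = (2*1² + 7)² = (2*1 + 7)² = (2 + 7)² = 9² = 81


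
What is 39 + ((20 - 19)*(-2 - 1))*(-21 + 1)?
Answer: 99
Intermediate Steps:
39 + ((20 - 19)*(-2 - 1))*(-21 + 1) = 39 + (1*(-3))*(-20) = 39 - 3*(-20) = 39 + 60 = 99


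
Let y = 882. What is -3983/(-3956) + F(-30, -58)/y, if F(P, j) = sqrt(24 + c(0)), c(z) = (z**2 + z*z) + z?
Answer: 3983/3956 + sqrt(6)/441 ≈ 1.0124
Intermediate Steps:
c(z) = z + 2*z**2 (c(z) = (z**2 + z**2) + z = 2*z**2 + z = z + 2*z**2)
F(P, j) = 2*sqrt(6) (F(P, j) = sqrt(24 + 0*(1 + 2*0)) = sqrt(24 + 0*(1 + 0)) = sqrt(24 + 0*1) = sqrt(24 + 0) = sqrt(24) = 2*sqrt(6))
-3983/(-3956) + F(-30, -58)/y = -3983/(-3956) + (2*sqrt(6))/882 = -3983*(-1/3956) + (2*sqrt(6))*(1/882) = 3983/3956 + sqrt(6)/441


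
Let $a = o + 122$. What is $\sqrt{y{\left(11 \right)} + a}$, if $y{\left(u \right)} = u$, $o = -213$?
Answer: $4 i \sqrt{5} \approx 8.9443 i$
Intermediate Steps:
$a = -91$ ($a = -213 + 122 = -91$)
$\sqrt{y{\left(11 \right)} + a} = \sqrt{11 - 91} = \sqrt{-80} = 4 i \sqrt{5}$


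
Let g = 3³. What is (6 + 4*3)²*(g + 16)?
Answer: 13932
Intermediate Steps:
g = 27
(6 + 4*3)²*(g + 16) = (6 + 4*3)²*(27 + 16) = (6 + 12)²*43 = 18²*43 = 324*43 = 13932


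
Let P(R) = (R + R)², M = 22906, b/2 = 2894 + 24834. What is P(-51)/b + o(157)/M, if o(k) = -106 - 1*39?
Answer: 28784113/158784392 ≈ 0.18128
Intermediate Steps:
o(k) = -145 (o(k) = -106 - 39 = -145)
b = 55456 (b = 2*(2894 + 24834) = 2*27728 = 55456)
P(R) = 4*R² (P(R) = (2*R)² = 4*R²)
P(-51)/b + o(157)/M = (4*(-51)²)/55456 - 145/22906 = (4*2601)*(1/55456) - 145*1/22906 = 10404*(1/55456) - 145/22906 = 2601/13864 - 145/22906 = 28784113/158784392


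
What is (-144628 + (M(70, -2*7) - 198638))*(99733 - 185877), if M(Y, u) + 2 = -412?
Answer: 29605969920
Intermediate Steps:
M(Y, u) = -414 (M(Y, u) = -2 - 412 = -414)
(-144628 + (M(70, -2*7) - 198638))*(99733 - 185877) = (-144628 + (-414 - 198638))*(99733 - 185877) = (-144628 - 199052)*(-86144) = -343680*(-86144) = 29605969920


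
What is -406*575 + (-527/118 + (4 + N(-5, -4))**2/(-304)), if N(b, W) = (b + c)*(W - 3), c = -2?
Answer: -4187405035/17936 ≈ -2.3346e+5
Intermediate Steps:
N(b, W) = (-3 + W)*(-2 + b) (N(b, W) = (b - 2)*(W - 3) = (-2 + b)*(-3 + W) = (-3 + W)*(-2 + b))
-406*575 + (-527/118 + (4 + N(-5, -4))**2/(-304)) = -406*575 + (-527/118 + (4 + (6 - 3*(-5) - 2*(-4) - 4*(-5)))**2/(-304)) = -233450 + (-527*1/118 + (4 + (6 + 15 + 8 + 20))**2*(-1/304)) = -233450 + (-527/118 + (4 + 49)**2*(-1/304)) = -233450 + (-527/118 + 53**2*(-1/304)) = -233450 + (-527/118 + 2809*(-1/304)) = -233450 + (-527/118 - 2809/304) = -233450 - 245835/17936 = -4187405035/17936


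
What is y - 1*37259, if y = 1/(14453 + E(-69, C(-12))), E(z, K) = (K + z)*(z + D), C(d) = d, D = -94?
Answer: -1030434903/27656 ≈ -37259.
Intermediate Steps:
E(z, K) = (-94 + z)*(K + z) (E(z, K) = (K + z)*(z - 94) = (K + z)*(-94 + z) = (-94 + z)*(K + z))
y = 1/27656 (y = 1/(14453 + ((-69)² - 94*(-12) - 94*(-69) - 12*(-69))) = 1/(14453 + (4761 + 1128 + 6486 + 828)) = 1/(14453 + 13203) = 1/27656 ≈ 3.6159e-5)
y - 1*37259 = 1/27656 - 1*37259 = 1/27656 - 37259 = -1030434903/27656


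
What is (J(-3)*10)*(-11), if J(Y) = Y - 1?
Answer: 440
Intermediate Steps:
J(Y) = -1 + Y
(J(-3)*10)*(-11) = ((-1 - 3)*10)*(-11) = -4*10*(-11) = -40*(-11) = 440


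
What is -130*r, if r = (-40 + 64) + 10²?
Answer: -16120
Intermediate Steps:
r = 124 (r = 24 + 100 = 124)
-130*r = -130*124 = -16120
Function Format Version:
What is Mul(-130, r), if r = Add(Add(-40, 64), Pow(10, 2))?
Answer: -16120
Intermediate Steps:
r = 124 (r = Add(24, 100) = 124)
Mul(-130, r) = Mul(-130, 124) = -16120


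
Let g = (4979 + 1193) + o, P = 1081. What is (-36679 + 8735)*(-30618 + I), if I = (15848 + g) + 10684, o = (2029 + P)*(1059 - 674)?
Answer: -33517039584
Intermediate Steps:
o = 1197350 (o = (2029 + 1081)*(1059 - 674) = 3110*385 = 1197350)
g = 1203522 (g = (4979 + 1193) + 1197350 = 6172 + 1197350 = 1203522)
I = 1230054 (I = (15848 + 1203522) + 10684 = 1219370 + 10684 = 1230054)
(-36679 + 8735)*(-30618 + I) = (-36679 + 8735)*(-30618 + 1230054) = -27944*1199436 = -33517039584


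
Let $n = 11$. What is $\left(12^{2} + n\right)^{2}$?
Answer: $24025$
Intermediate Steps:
$\left(12^{2} + n\right)^{2} = \left(12^{2} + 11\right)^{2} = \left(144 + 11\right)^{2} = 155^{2} = 24025$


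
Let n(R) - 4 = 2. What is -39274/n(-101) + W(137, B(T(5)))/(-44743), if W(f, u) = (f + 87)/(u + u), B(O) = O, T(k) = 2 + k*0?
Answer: -878618459/134229 ≈ -6545.7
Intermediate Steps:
T(k) = 2 (T(k) = 2 + 0 = 2)
n(R) = 6 (n(R) = 4 + 2 = 6)
W(f, u) = (87 + f)/(2*u) (W(f, u) = (87 + f)/((2*u)) = (87 + f)*(1/(2*u)) = (87 + f)/(2*u))
-39274/n(-101) + W(137, B(T(5)))/(-44743) = -39274/6 + ((½)*(87 + 137)/2)/(-44743) = -39274*⅙ + ((½)*(½)*224)*(-1/44743) = -19637/3 + 56*(-1/44743) = -19637/3 - 56/44743 = -878618459/134229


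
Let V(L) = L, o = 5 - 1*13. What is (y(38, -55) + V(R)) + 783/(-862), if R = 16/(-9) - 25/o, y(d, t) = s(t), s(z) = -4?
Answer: -110509/31032 ≈ -3.5611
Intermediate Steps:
o = -8 (o = 5 - 13 = -8)
y(d, t) = -4
R = 97/72 (R = 16/(-9) - 25/(-8) = 16*(-⅑) - 25*(-⅛) = -16/9 + 25/8 = 97/72 ≈ 1.3472)
(y(38, -55) + V(R)) + 783/(-862) = (-4 + 97/72) + 783/(-862) = -191/72 + 783*(-1/862) = -191/72 - 783/862 = -110509/31032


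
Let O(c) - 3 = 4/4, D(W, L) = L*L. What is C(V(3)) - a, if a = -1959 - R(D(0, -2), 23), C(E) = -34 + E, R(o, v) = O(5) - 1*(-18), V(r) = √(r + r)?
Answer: 1947 + √6 ≈ 1949.4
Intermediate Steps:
D(W, L) = L²
O(c) = 4 (O(c) = 3 + 4/4 = 3 + 4*(¼) = 3 + 1 = 4)
V(r) = √2*√r (V(r) = √(2*r) = √2*√r)
R(o, v) = 22 (R(o, v) = 4 - 1*(-18) = 4 + 18 = 22)
a = -1981 (a = -1959 - 1*22 = -1959 - 22 = -1981)
C(V(3)) - a = (-34 + √2*√3) - 1*(-1981) = (-34 + √6) + 1981 = 1947 + √6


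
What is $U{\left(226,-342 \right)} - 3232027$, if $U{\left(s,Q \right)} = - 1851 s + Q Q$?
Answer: $-3533389$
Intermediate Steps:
$U{\left(s,Q \right)} = Q^{2} - 1851 s$ ($U{\left(s,Q \right)} = - 1851 s + Q^{2} = Q^{2} - 1851 s$)
$U{\left(226,-342 \right)} - 3232027 = \left(\left(-342\right)^{2} - 418326\right) - 3232027 = \left(116964 - 418326\right) - 3232027 = -301362 - 3232027 = -3533389$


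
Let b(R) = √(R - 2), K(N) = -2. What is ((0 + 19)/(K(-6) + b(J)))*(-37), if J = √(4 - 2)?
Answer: 703/(2 - I*√(2 - √2)) ≈ 306.6 + 117.33*I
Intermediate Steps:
J = √2 ≈ 1.4142
b(R) = √(-2 + R)
((0 + 19)/(K(-6) + b(J)))*(-37) = ((0 + 19)/(-2 + √(-2 + √2)))*(-37) = (19/(-2 + √(-2 + √2)))*(-37) = -703/(-2 + √(-2 + √2))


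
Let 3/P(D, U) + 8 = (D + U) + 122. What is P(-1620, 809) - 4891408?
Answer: -3409311379/697 ≈ -4.8914e+6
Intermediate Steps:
P(D, U) = 3/(114 + D + U) (P(D, U) = 3/(-8 + ((D + U) + 122)) = 3/(-8 + (122 + D + U)) = 3/(114 + D + U))
P(-1620, 809) - 4891408 = 3/(114 - 1620 + 809) - 4891408 = 3/(-697) - 4891408 = 3*(-1/697) - 4891408 = -3/697 - 4891408 = -3409311379/697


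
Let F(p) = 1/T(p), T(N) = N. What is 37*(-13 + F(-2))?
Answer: -999/2 ≈ -499.50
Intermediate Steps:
F(p) = 1/p
37*(-13 + F(-2)) = 37*(-13 + 1/(-2)) = 37*(-13 - ½) = 37*(-27/2) = -999/2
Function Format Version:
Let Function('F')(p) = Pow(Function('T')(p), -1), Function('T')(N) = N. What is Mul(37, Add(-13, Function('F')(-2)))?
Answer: Rational(-999, 2) ≈ -499.50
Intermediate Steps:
Function('F')(p) = Pow(p, -1)
Mul(37, Add(-13, Function('F')(-2))) = Mul(37, Add(-13, Pow(-2, -1))) = Mul(37, Add(-13, Rational(-1, 2))) = Mul(37, Rational(-27, 2)) = Rational(-999, 2)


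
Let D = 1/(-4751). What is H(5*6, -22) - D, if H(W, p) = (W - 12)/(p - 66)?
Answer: -42715/209044 ≈ -0.20433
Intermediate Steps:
D = -1/4751 ≈ -0.00021048
H(W, p) = (-12 + W)/(-66 + p)
H(5*6, -22) - D = (-12 + 5*6)/(-66 - 22) - 1*(-1/4751) = (-12 + 30)/(-88) + 1/4751 = -1/88*18 + 1/4751 = -9/44 + 1/4751 = -42715/209044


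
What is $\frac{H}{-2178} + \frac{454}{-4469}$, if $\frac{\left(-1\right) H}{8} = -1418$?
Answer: $- \frac{25842574}{4866741} \approx -5.31$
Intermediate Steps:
$H = 11344$ ($H = \left(-8\right) \left(-1418\right) = 11344$)
$\frac{H}{-2178} + \frac{454}{-4469} = \frac{11344}{-2178} + \frac{454}{-4469} = 11344 \left(- \frac{1}{2178}\right) + 454 \left(- \frac{1}{4469}\right) = - \frac{5672}{1089} - \frac{454}{4469} = - \frac{25842574}{4866741}$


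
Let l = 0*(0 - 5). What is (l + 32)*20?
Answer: 640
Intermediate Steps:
l = 0 (l = 0*(-5) = 0)
(l + 32)*20 = (0 + 32)*20 = 32*20 = 640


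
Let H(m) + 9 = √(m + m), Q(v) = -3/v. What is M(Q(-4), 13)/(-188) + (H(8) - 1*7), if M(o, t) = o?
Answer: -9027/752 ≈ -12.004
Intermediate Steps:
H(m) = -9 + √2*√m (H(m) = -9 + √(m + m) = -9 + √(2*m) = -9 + √2*√m)
M(Q(-4), 13)/(-188) + (H(8) - 1*7) = -3/(-4)/(-188) + ((-9 + √2*√8) - 1*7) = -3*(-¼)*(-1/188) + ((-9 + √2*(2*√2)) - 7) = (¾)*(-1/188) + ((-9 + 4) - 7) = -3/752 + (-5 - 7) = -3/752 - 12 = -9027/752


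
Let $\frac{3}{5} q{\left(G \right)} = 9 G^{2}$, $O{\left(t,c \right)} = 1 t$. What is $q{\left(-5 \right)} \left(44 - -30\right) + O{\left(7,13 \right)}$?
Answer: $27757$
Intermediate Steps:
$O{\left(t,c \right)} = t$
$q{\left(G \right)} = 15 G^{2}$ ($q{\left(G \right)} = \frac{5 \cdot 9 G^{2}}{3} = 15 G^{2}$)
$q{\left(-5 \right)} \left(44 - -30\right) + O{\left(7,13 \right)} = 15 \left(-5\right)^{2} \left(44 - -30\right) + 7 = 15 \cdot 25 \left(44 + 30\right) + 7 = 375 \cdot 74 + 7 = 27750 + 7 = 27757$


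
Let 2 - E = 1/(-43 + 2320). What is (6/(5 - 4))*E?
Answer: 9106/759 ≈ 11.997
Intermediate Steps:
E = 4553/2277 (E = 2 - 1/(-43 + 2320) = 2 - 1/2277 = 4553/2277 ≈ 1.9996)
(6/(5 - 4))*E = (6/(5 - 4))*(4553/2277) = (6/1)*(4553/2277) = (6*1)*(4553/2277) = 6*(4553/2277) = 9106/759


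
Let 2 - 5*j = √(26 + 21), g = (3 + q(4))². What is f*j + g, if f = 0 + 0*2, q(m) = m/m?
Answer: 16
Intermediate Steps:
q(m) = 1
g = 16 (g = (3 + 1)² = 4² = 16)
j = ⅖ - √47/5 (j = ⅖ - √(26 + 21)/5 = ⅖ - √47/5 ≈ -0.97113)
f = 0 (f = 0 + 0 = 0)
f*j + g = 0*(⅖ - √47/5) + 16 = 0 + 16 = 16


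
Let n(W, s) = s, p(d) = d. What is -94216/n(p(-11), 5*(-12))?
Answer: 23554/15 ≈ 1570.3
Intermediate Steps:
-94216/n(p(-11), 5*(-12)) = -94216/(5*(-12)) = -94216/(-60) = -94216*(-1/60) = 23554/15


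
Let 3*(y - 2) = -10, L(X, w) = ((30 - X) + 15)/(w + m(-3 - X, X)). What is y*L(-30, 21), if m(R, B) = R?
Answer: -25/12 ≈ -2.0833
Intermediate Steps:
L(X, w) = (45 - X)/(-3 + w - X) (L(X, w) = ((30 - X) + 15)/(w + (-3 - X)) = (45 - X)/(-3 + w - X))
y = -4/3 (y = 2 + (⅓)*(-10) = 2 - 10/3 = -4/3 ≈ -1.3333)
y*L(-30, 21) = -4*(-45 - 30)/(3*(3 - 30 - 1*21)) = -4*(-75)/(3*(3 - 30 - 21)) = -4*(-75)/(3*(-48)) = -(-1)*(-75)/36 = -4/3*25/16 = -25/12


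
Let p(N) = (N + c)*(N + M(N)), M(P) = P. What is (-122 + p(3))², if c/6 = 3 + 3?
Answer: 12544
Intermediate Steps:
c = 36 (c = 6*(3 + 3) = 6*6 = 36)
p(N) = 2*N*(36 + N) (p(N) = (N + 36)*(N + N) = (36 + N)*(2*N) = 2*N*(36 + N))
(-122 + p(3))² = (-122 + 2*3*(36 + 3))² = (-122 + 2*3*39)² = (-122 + 234)² = 112² = 12544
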